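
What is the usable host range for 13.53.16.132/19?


Network: 13.53.0.0
Broadcast: 13.53.31.255
First usable = network + 1
Last usable = broadcast - 1
Range: 13.53.0.1 to 13.53.31.254


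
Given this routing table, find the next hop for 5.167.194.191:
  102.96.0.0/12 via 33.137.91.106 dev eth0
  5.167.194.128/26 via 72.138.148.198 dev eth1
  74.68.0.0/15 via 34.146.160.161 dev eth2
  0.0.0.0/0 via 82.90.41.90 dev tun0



Longest prefix match for 5.167.194.191:
  /12 102.96.0.0: no
  /26 5.167.194.128: MATCH
  /15 74.68.0.0: no
  /0 0.0.0.0: MATCH
Selected: next-hop 72.138.148.198 via eth1 (matched /26)


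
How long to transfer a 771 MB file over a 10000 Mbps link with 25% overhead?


Effective throughput = 10000 * (1 - 25/100) = 7500 Mbps
File size in Mb = 771 * 8 = 6168 Mb
Time = 6168 / 7500
Time = 0.8224 seconds


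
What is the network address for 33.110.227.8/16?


IP:   00100001.01101110.11100011.00001000
Mask: 11111111.11111111.00000000.00000000
AND operation:
Net:  00100001.01101110.00000000.00000000
Network: 33.110.0.0/16


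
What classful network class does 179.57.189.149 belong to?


First octet: 179
Binary: 10110011
10xxxxxx -> Class B (128-191)
Class B, default mask 255.255.0.0 (/16)


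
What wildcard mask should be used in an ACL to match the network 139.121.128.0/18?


Subnet mask: 255.255.192.0
Wildcard = 255.255.255.255 - subnet mask
255 - 255 = 0
255 - 255 = 0
255 - 192 = 63
255 - 0 = 255
Wildcard: 0.0.63.255


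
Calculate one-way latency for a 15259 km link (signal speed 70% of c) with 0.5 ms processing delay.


Speed = 0.7 * 3e5 km/s = 210000 km/s
Propagation delay = 15259 / 210000 = 0.0727 s = 72.6619 ms
Processing delay = 0.5 ms
Total one-way latency = 73.1619 ms


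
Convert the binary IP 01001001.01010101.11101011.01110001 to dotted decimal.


01001001 = 73
01010101 = 85
11101011 = 235
01110001 = 113
IP: 73.85.235.113


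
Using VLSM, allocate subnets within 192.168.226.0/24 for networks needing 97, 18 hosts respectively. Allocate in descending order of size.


97 hosts -> /25 (126 usable): 192.168.226.0/25
18 hosts -> /27 (30 usable): 192.168.226.128/27
Allocation: 192.168.226.0/25 (97 hosts, 126 usable); 192.168.226.128/27 (18 hosts, 30 usable)


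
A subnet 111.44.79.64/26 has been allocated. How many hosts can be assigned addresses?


Host bits = 32 - 26 = 6
Total addresses = 2^6 = 64
Usable = total - 2 (network and broadcast)
Usable hosts: 62


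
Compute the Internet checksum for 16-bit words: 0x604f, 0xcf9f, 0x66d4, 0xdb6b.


Sum all words (with carry folding):
+ 0x604f = 0x604f
+ 0xcf9f = 0x2fef
+ 0x66d4 = 0x96c3
+ 0xdb6b = 0x722f
One's complement: ~0x722f
Checksum = 0x8dd0


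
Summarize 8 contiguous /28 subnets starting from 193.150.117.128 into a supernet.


Original prefix: /28
Number of subnets: 8 = 2^3
New prefix = 28 - 3 = 25
Supernet: 193.150.117.128/25


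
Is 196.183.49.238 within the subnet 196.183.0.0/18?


Subnet network: 196.183.0.0
Test IP AND mask: 196.183.0.0
Yes, 196.183.49.238 is in 196.183.0.0/18


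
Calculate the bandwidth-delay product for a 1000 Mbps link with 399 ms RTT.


BDP = bandwidth * RTT
= 1000 Mbps * 399 ms
= 1000 * 1e6 * 399 / 1000 bits
= 399000000 bits
= 49875000 bytes
= 48706.0547 KB
BDP = 399000000 bits (49875000 bytes)


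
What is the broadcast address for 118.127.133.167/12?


Network: 118.112.0.0/12
Host bits = 20
Set all host bits to 1:
Broadcast: 118.127.255.255


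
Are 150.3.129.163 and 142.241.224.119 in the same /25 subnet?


Mask: 255.255.255.128
150.3.129.163 AND mask = 150.3.129.128
142.241.224.119 AND mask = 142.241.224.0
No, different subnets (150.3.129.128 vs 142.241.224.0)


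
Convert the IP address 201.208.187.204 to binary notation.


201 = 11001001
208 = 11010000
187 = 10111011
204 = 11001100
Binary: 11001001.11010000.10111011.11001100


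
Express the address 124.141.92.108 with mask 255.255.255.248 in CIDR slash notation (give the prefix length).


Binary: 11111111.11111111.11111111.11111000
Count leading 1s
Prefix: /29


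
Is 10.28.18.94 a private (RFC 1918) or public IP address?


RFC 1918 private ranges:
  10.0.0.0/8 (10.0.0.0 - 10.255.255.255)
  172.16.0.0/12 (172.16.0.0 - 172.31.255.255)
  192.168.0.0/16 (192.168.0.0 - 192.168.255.255)
Private (in 10.0.0.0/8)


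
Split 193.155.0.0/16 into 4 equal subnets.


New prefix = 16 + 2 = 18
Each subnet has 16384 addresses
  193.155.0.0/18
  193.155.64.0/18
  193.155.128.0/18
  193.155.192.0/18
Subnets: 193.155.0.0/18, 193.155.64.0/18, 193.155.128.0/18, 193.155.192.0/18


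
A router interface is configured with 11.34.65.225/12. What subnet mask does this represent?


/12 means 12 network bits, 20 host bits
Binary: 11111111111100000000000000000000
Mask: 255.240.0.0


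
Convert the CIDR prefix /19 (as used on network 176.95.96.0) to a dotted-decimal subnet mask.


/19 means 19 network bits, 13 host bits
Binary: 11111111111111111110000000000000
Mask: 255.255.224.0


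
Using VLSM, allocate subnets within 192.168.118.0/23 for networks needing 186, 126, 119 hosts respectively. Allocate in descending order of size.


186 hosts -> /24 (254 usable): 192.168.118.0/24
126 hosts -> /25 (126 usable): 192.168.119.0/25
119 hosts -> /25 (126 usable): 192.168.119.128/25
Allocation: 192.168.118.0/24 (186 hosts, 254 usable); 192.168.119.0/25 (126 hosts, 126 usable); 192.168.119.128/25 (119 hosts, 126 usable)


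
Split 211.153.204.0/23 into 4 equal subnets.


New prefix = 23 + 2 = 25
Each subnet has 128 addresses
  211.153.204.0/25
  211.153.204.128/25
  211.153.205.0/25
  211.153.205.128/25
Subnets: 211.153.204.0/25, 211.153.204.128/25, 211.153.205.0/25, 211.153.205.128/25


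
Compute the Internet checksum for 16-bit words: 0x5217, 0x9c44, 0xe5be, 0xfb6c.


Sum all words (with carry folding):
+ 0x5217 = 0x5217
+ 0x9c44 = 0xee5b
+ 0xe5be = 0xd41a
+ 0xfb6c = 0xcf87
One's complement: ~0xcf87
Checksum = 0x3078


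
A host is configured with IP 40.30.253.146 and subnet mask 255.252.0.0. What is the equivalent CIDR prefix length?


Binary: 11111111.11111100.00000000.00000000
Count leading 1s
Prefix: /14


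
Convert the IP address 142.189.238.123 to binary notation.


142 = 10001110
189 = 10111101
238 = 11101110
123 = 01111011
Binary: 10001110.10111101.11101110.01111011


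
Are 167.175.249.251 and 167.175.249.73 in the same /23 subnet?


Mask: 255.255.254.0
167.175.249.251 AND mask = 167.175.248.0
167.175.249.73 AND mask = 167.175.248.0
Yes, same subnet (167.175.248.0)


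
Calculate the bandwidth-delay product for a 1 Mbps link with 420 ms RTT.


BDP = bandwidth * RTT
= 1 Mbps * 420 ms
= 1 * 1e6 * 420 / 1000 bits
= 420000 bits
= 52500 bytes
= 51.2695 KB
BDP = 420000 bits (52500 bytes)


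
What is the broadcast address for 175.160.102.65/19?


Network: 175.160.96.0/19
Host bits = 13
Set all host bits to 1:
Broadcast: 175.160.127.255


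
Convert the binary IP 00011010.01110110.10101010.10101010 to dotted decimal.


00011010 = 26
01110110 = 118
10101010 = 170
10101010 = 170
IP: 26.118.170.170


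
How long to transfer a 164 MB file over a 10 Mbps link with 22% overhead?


Effective throughput = 10 * (1 - 22/100) = 7.8 Mbps
File size in Mb = 164 * 8 = 1312 Mb
Time = 1312 / 7.8
Time = 168.2051 seconds


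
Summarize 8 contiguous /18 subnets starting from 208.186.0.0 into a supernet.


Original prefix: /18
Number of subnets: 8 = 2^3
New prefix = 18 - 3 = 15
Supernet: 208.186.0.0/15


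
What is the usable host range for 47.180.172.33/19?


Network: 47.180.160.0
Broadcast: 47.180.191.255
First usable = network + 1
Last usable = broadcast - 1
Range: 47.180.160.1 to 47.180.191.254


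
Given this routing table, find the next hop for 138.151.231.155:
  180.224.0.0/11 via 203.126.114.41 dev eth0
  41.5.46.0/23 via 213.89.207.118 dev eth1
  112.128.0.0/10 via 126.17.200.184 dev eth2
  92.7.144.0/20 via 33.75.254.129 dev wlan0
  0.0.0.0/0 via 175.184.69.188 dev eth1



Longest prefix match for 138.151.231.155:
  /11 180.224.0.0: no
  /23 41.5.46.0: no
  /10 112.128.0.0: no
  /20 92.7.144.0: no
  /0 0.0.0.0: MATCH
Selected: next-hop 175.184.69.188 via eth1 (matched /0)


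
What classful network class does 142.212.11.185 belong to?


First octet: 142
Binary: 10001110
10xxxxxx -> Class B (128-191)
Class B, default mask 255.255.0.0 (/16)


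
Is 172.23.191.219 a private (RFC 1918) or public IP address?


RFC 1918 private ranges:
  10.0.0.0/8 (10.0.0.0 - 10.255.255.255)
  172.16.0.0/12 (172.16.0.0 - 172.31.255.255)
  192.168.0.0/16 (192.168.0.0 - 192.168.255.255)
Private (in 172.16.0.0/12)


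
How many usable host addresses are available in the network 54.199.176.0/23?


Host bits = 32 - 23 = 9
Total addresses = 2^9 = 512
Usable = total - 2 (network and broadcast)
Usable hosts: 510


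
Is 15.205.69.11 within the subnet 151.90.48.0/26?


Subnet network: 151.90.48.0
Test IP AND mask: 15.205.69.0
No, 15.205.69.11 is not in 151.90.48.0/26


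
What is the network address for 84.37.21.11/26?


IP:   01010100.00100101.00010101.00001011
Mask: 11111111.11111111.11111111.11000000
AND operation:
Net:  01010100.00100101.00010101.00000000
Network: 84.37.21.0/26


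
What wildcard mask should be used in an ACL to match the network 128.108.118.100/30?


Subnet mask: 255.255.255.252
Wildcard = 255.255.255.255 - subnet mask
255 - 255 = 0
255 - 255 = 0
255 - 255 = 0
255 - 252 = 3
Wildcard: 0.0.0.3


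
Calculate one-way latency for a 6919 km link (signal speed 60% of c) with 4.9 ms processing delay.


Speed = 0.6 * 3e5 km/s = 180000 km/s
Propagation delay = 6919 / 180000 = 0.0384 s = 38.4389 ms
Processing delay = 4.9 ms
Total one-way latency = 43.3389 ms


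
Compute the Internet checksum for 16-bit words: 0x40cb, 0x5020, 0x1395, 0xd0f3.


Sum all words (with carry folding):
+ 0x40cb = 0x40cb
+ 0x5020 = 0x90eb
+ 0x1395 = 0xa480
+ 0xd0f3 = 0x7574
One's complement: ~0x7574
Checksum = 0x8a8b


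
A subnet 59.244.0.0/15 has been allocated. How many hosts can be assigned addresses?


Host bits = 32 - 15 = 17
Total addresses = 2^17 = 131072
Usable = total - 2 (network and broadcast)
Usable hosts: 131070


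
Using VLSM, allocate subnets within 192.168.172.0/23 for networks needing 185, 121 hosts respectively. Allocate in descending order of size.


185 hosts -> /24 (254 usable): 192.168.172.0/24
121 hosts -> /25 (126 usable): 192.168.173.0/25
Allocation: 192.168.172.0/24 (185 hosts, 254 usable); 192.168.173.0/25 (121 hosts, 126 usable)


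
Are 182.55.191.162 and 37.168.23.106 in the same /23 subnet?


Mask: 255.255.254.0
182.55.191.162 AND mask = 182.55.190.0
37.168.23.106 AND mask = 37.168.22.0
No, different subnets (182.55.190.0 vs 37.168.22.0)


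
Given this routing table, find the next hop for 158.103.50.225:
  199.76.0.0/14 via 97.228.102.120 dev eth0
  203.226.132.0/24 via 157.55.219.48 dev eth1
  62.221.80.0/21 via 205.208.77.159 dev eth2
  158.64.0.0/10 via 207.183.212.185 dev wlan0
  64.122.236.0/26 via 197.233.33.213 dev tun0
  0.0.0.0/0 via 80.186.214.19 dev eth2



Longest prefix match for 158.103.50.225:
  /14 199.76.0.0: no
  /24 203.226.132.0: no
  /21 62.221.80.0: no
  /10 158.64.0.0: MATCH
  /26 64.122.236.0: no
  /0 0.0.0.0: MATCH
Selected: next-hop 207.183.212.185 via wlan0 (matched /10)


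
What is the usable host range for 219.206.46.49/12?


Network: 219.192.0.0
Broadcast: 219.207.255.255
First usable = network + 1
Last usable = broadcast - 1
Range: 219.192.0.1 to 219.207.255.254


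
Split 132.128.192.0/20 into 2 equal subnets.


New prefix = 20 + 1 = 21
Each subnet has 2048 addresses
  132.128.192.0/21
  132.128.200.0/21
Subnets: 132.128.192.0/21, 132.128.200.0/21


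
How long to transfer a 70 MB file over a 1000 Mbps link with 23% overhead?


Effective throughput = 1000 * (1 - 23/100) = 770 Mbps
File size in Mb = 70 * 8 = 560 Mb
Time = 560 / 770
Time = 0.7273 seconds


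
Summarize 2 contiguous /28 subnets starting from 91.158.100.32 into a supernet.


Original prefix: /28
Number of subnets: 2 = 2^1
New prefix = 28 - 1 = 27
Supernet: 91.158.100.32/27


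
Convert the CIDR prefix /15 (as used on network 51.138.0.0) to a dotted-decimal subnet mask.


/15 means 15 network bits, 17 host bits
Binary: 11111111111111100000000000000000
Mask: 255.254.0.0


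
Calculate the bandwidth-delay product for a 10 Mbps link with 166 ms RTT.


BDP = bandwidth * RTT
= 10 Mbps * 166 ms
= 10 * 1e6 * 166 / 1000 bits
= 1660000 bits
= 207500 bytes
= 202.6367 KB
BDP = 1660000 bits (207500 bytes)


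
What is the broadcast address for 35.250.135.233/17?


Network: 35.250.128.0/17
Host bits = 15
Set all host bits to 1:
Broadcast: 35.250.255.255


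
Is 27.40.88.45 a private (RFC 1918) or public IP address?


RFC 1918 private ranges:
  10.0.0.0/8 (10.0.0.0 - 10.255.255.255)
  172.16.0.0/12 (172.16.0.0 - 172.31.255.255)
  192.168.0.0/16 (192.168.0.0 - 192.168.255.255)
Public (not in any RFC 1918 range)


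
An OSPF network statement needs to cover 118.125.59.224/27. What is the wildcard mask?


Subnet mask: 255.255.255.224
Wildcard = 255.255.255.255 - subnet mask
255 - 255 = 0
255 - 255 = 0
255 - 255 = 0
255 - 224 = 31
Wildcard: 0.0.0.31


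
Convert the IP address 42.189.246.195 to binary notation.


42 = 00101010
189 = 10111101
246 = 11110110
195 = 11000011
Binary: 00101010.10111101.11110110.11000011


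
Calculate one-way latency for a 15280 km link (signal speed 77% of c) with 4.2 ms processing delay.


Speed = 0.77 * 3e5 km/s = 231000 km/s
Propagation delay = 15280 / 231000 = 0.0661 s = 66.1472 ms
Processing delay = 4.2 ms
Total one-way latency = 70.3472 ms


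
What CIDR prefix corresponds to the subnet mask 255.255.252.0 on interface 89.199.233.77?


Binary: 11111111.11111111.11111100.00000000
Count leading 1s
Prefix: /22


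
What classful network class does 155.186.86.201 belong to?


First octet: 155
Binary: 10011011
10xxxxxx -> Class B (128-191)
Class B, default mask 255.255.0.0 (/16)


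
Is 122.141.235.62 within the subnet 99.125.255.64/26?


Subnet network: 99.125.255.64
Test IP AND mask: 122.141.235.0
No, 122.141.235.62 is not in 99.125.255.64/26


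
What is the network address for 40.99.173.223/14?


IP:   00101000.01100011.10101101.11011111
Mask: 11111111.11111100.00000000.00000000
AND operation:
Net:  00101000.01100000.00000000.00000000
Network: 40.96.0.0/14


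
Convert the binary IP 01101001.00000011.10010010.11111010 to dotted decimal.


01101001 = 105
00000011 = 3
10010010 = 146
11111010 = 250
IP: 105.3.146.250


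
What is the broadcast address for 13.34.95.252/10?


Network: 13.0.0.0/10
Host bits = 22
Set all host bits to 1:
Broadcast: 13.63.255.255


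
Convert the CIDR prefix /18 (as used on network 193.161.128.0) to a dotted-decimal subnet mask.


/18 means 18 network bits, 14 host bits
Binary: 11111111111111111100000000000000
Mask: 255.255.192.0


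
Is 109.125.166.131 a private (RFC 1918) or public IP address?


RFC 1918 private ranges:
  10.0.0.0/8 (10.0.0.0 - 10.255.255.255)
  172.16.0.0/12 (172.16.0.0 - 172.31.255.255)
  192.168.0.0/16 (192.168.0.0 - 192.168.255.255)
Public (not in any RFC 1918 range)


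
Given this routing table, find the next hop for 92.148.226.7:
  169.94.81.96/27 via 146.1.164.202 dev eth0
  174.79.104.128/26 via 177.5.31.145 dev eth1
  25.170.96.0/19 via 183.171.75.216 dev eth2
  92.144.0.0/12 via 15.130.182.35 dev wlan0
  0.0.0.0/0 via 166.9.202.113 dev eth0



Longest prefix match for 92.148.226.7:
  /27 169.94.81.96: no
  /26 174.79.104.128: no
  /19 25.170.96.0: no
  /12 92.144.0.0: MATCH
  /0 0.0.0.0: MATCH
Selected: next-hop 15.130.182.35 via wlan0 (matched /12)


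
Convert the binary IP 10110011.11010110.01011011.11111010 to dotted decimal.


10110011 = 179
11010110 = 214
01011011 = 91
11111010 = 250
IP: 179.214.91.250


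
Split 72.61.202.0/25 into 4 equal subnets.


New prefix = 25 + 2 = 27
Each subnet has 32 addresses
  72.61.202.0/27
  72.61.202.32/27
  72.61.202.64/27
  72.61.202.96/27
Subnets: 72.61.202.0/27, 72.61.202.32/27, 72.61.202.64/27, 72.61.202.96/27


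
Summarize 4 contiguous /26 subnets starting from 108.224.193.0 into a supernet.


Original prefix: /26
Number of subnets: 4 = 2^2
New prefix = 26 - 2 = 24
Supernet: 108.224.193.0/24


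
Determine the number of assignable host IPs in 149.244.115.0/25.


Host bits = 32 - 25 = 7
Total addresses = 2^7 = 128
Usable = total - 2 (network and broadcast)
Usable hosts: 126


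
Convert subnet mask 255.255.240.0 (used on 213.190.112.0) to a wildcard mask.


Subnet mask: 255.255.240.0
Wildcard = 255.255.255.255 - subnet mask
255 - 255 = 0
255 - 255 = 0
255 - 240 = 15
255 - 0 = 255
Wildcard: 0.0.15.255


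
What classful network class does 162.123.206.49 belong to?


First octet: 162
Binary: 10100010
10xxxxxx -> Class B (128-191)
Class B, default mask 255.255.0.0 (/16)


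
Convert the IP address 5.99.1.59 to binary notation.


5 = 00000101
99 = 01100011
1 = 00000001
59 = 00111011
Binary: 00000101.01100011.00000001.00111011


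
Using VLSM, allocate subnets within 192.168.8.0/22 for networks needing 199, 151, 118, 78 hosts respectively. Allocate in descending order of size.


199 hosts -> /24 (254 usable): 192.168.8.0/24
151 hosts -> /24 (254 usable): 192.168.9.0/24
118 hosts -> /25 (126 usable): 192.168.10.0/25
78 hosts -> /25 (126 usable): 192.168.10.128/25
Allocation: 192.168.8.0/24 (199 hosts, 254 usable); 192.168.9.0/24 (151 hosts, 254 usable); 192.168.10.0/25 (118 hosts, 126 usable); 192.168.10.128/25 (78 hosts, 126 usable)


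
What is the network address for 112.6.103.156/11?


IP:   01110000.00000110.01100111.10011100
Mask: 11111111.11100000.00000000.00000000
AND operation:
Net:  01110000.00000000.00000000.00000000
Network: 112.0.0.0/11


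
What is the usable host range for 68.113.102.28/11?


Network: 68.96.0.0
Broadcast: 68.127.255.255
First usable = network + 1
Last usable = broadcast - 1
Range: 68.96.0.1 to 68.127.255.254


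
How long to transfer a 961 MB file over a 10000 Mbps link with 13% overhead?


Effective throughput = 10000 * (1 - 13/100) = 8700 Mbps
File size in Mb = 961 * 8 = 7688 Mb
Time = 7688 / 8700
Time = 0.8837 seconds


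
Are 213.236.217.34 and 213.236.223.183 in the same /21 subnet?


Mask: 255.255.248.0
213.236.217.34 AND mask = 213.236.216.0
213.236.223.183 AND mask = 213.236.216.0
Yes, same subnet (213.236.216.0)


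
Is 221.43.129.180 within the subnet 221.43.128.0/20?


Subnet network: 221.43.128.0
Test IP AND mask: 221.43.128.0
Yes, 221.43.129.180 is in 221.43.128.0/20


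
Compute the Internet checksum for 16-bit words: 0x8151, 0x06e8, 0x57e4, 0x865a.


Sum all words (with carry folding):
+ 0x8151 = 0x8151
+ 0x06e8 = 0x8839
+ 0x57e4 = 0xe01d
+ 0x865a = 0x6678
One's complement: ~0x6678
Checksum = 0x9987


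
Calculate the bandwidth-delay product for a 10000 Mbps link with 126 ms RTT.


BDP = bandwidth * RTT
= 10000 Mbps * 126 ms
= 10000 * 1e6 * 126 / 1000 bits
= 1260000000 bits
= 157500000 bytes
= 153808.5938 KB
BDP = 1260000000 bits (157500000 bytes)


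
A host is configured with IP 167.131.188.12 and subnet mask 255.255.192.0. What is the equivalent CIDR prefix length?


Binary: 11111111.11111111.11000000.00000000
Count leading 1s
Prefix: /18


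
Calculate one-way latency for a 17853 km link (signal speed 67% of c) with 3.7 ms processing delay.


Speed = 0.67 * 3e5 km/s = 201000 km/s
Propagation delay = 17853 / 201000 = 0.0888 s = 88.8209 ms
Processing delay = 3.7 ms
Total one-way latency = 92.5209 ms


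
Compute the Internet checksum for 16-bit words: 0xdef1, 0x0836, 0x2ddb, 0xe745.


Sum all words (with carry folding):
+ 0xdef1 = 0xdef1
+ 0x0836 = 0xe727
+ 0x2ddb = 0x1503
+ 0xe745 = 0xfc48
One's complement: ~0xfc48
Checksum = 0x03b7


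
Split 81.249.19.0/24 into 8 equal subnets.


New prefix = 24 + 3 = 27
Each subnet has 32 addresses
  81.249.19.0/27
  81.249.19.32/27
  81.249.19.64/27
  81.249.19.96/27
  81.249.19.128/27
  81.249.19.160/27
  81.249.19.192/27
  81.249.19.224/27
Subnets: 81.249.19.0/27, 81.249.19.32/27, 81.249.19.64/27, 81.249.19.96/27, 81.249.19.128/27, 81.249.19.160/27, 81.249.19.192/27, 81.249.19.224/27


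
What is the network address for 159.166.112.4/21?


IP:   10011111.10100110.01110000.00000100
Mask: 11111111.11111111.11111000.00000000
AND operation:
Net:  10011111.10100110.01110000.00000000
Network: 159.166.112.0/21


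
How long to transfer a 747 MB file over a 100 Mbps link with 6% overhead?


Effective throughput = 100 * (1 - 6/100) = 94 Mbps
File size in Mb = 747 * 8 = 5976 Mb
Time = 5976 / 94
Time = 63.5745 seconds


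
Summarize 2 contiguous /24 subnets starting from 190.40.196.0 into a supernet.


Original prefix: /24
Number of subnets: 2 = 2^1
New prefix = 24 - 1 = 23
Supernet: 190.40.196.0/23


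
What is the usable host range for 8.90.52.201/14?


Network: 8.88.0.0
Broadcast: 8.91.255.255
First usable = network + 1
Last usable = broadcast - 1
Range: 8.88.0.1 to 8.91.255.254


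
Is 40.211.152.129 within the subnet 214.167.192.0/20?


Subnet network: 214.167.192.0
Test IP AND mask: 40.211.144.0
No, 40.211.152.129 is not in 214.167.192.0/20


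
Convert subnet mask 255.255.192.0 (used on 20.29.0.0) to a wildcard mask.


Subnet mask: 255.255.192.0
Wildcard = 255.255.255.255 - subnet mask
255 - 255 = 0
255 - 255 = 0
255 - 192 = 63
255 - 0 = 255
Wildcard: 0.0.63.255


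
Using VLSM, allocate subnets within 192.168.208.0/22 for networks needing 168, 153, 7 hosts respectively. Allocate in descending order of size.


168 hosts -> /24 (254 usable): 192.168.208.0/24
153 hosts -> /24 (254 usable): 192.168.209.0/24
7 hosts -> /28 (14 usable): 192.168.210.0/28
Allocation: 192.168.208.0/24 (168 hosts, 254 usable); 192.168.209.0/24 (153 hosts, 254 usable); 192.168.210.0/28 (7 hosts, 14 usable)


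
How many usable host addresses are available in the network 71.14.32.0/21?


Host bits = 32 - 21 = 11
Total addresses = 2^11 = 2048
Usable = total - 2 (network and broadcast)
Usable hosts: 2046


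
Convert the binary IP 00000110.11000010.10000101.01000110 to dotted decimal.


00000110 = 6
11000010 = 194
10000101 = 133
01000110 = 70
IP: 6.194.133.70


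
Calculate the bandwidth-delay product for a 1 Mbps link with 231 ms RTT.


BDP = bandwidth * RTT
= 1 Mbps * 231 ms
= 1 * 1e6 * 231 / 1000 bits
= 231000 bits
= 28875 bytes
= 28.1982 KB
BDP = 231000 bits (28875 bytes)


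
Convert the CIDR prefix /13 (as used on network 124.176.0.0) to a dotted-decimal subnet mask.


/13 means 13 network bits, 19 host bits
Binary: 11111111111110000000000000000000
Mask: 255.248.0.0


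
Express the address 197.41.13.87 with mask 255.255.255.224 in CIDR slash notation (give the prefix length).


Binary: 11111111.11111111.11111111.11100000
Count leading 1s
Prefix: /27


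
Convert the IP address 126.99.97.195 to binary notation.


126 = 01111110
99 = 01100011
97 = 01100001
195 = 11000011
Binary: 01111110.01100011.01100001.11000011


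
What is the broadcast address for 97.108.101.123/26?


Network: 97.108.101.64/26
Host bits = 6
Set all host bits to 1:
Broadcast: 97.108.101.127


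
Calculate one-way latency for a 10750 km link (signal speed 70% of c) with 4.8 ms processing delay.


Speed = 0.7 * 3e5 km/s = 210000 km/s
Propagation delay = 10750 / 210000 = 0.0512 s = 51.1905 ms
Processing delay = 4.8 ms
Total one-way latency = 55.9905 ms


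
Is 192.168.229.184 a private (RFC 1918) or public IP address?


RFC 1918 private ranges:
  10.0.0.0/8 (10.0.0.0 - 10.255.255.255)
  172.16.0.0/12 (172.16.0.0 - 172.31.255.255)
  192.168.0.0/16 (192.168.0.0 - 192.168.255.255)
Private (in 192.168.0.0/16)


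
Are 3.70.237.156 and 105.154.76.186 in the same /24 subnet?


Mask: 255.255.255.0
3.70.237.156 AND mask = 3.70.237.0
105.154.76.186 AND mask = 105.154.76.0
No, different subnets (3.70.237.0 vs 105.154.76.0)


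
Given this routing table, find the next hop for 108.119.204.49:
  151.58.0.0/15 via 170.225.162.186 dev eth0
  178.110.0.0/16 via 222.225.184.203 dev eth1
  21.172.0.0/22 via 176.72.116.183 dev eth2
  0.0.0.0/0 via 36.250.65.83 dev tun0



Longest prefix match for 108.119.204.49:
  /15 151.58.0.0: no
  /16 178.110.0.0: no
  /22 21.172.0.0: no
  /0 0.0.0.0: MATCH
Selected: next-hop 36.250.65.83 via tun0 (matched /0)


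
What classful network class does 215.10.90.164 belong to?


First octet: 215
Binary: 11010111
110xxxxx -> Class C (192-223)
Class C, default mask 255.255.255.0 (/24)


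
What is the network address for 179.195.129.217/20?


IP:   10110011.11000011.10000001.11011001
Mask: 11111111.11111111.11110000.00000000
AND operation:
Net:  10110011.11000011.10000000.00000000
Network: 179.195.128.0/20


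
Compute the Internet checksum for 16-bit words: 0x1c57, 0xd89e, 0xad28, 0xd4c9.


Sum all words (with carry folding):
+ 0x1c57 = 0x1c57
+ 0xd89e = 0xf4f5
+ 0xad28 = 0xa21e
+ 0xd4c9 = 0x76e8
One's complement: ~0x76e8
Checksum = 0x8917


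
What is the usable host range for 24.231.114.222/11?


Network: 24.224.0.0
Broadcast: 24.255.255.255
First usable = network + 1
Last usable = broadcast - 1
Range: 24.224.0.1 to 24.255.255.254


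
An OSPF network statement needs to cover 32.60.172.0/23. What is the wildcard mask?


Subnet mask: 255.255.254.0
Wildcard = 255.255.255.255 - subnet mask
255 - 255 = 0
255 - 255 = 0
255 - 254 = 1
255 - 0 = 255
Wildcard: 0.0.1.255


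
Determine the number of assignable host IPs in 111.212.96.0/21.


Host bits = 32 - 21 = 11
Total addresses = 2^11 = 2048
Usable = total - 2 (network and broadcast)
Usable hosts: 2046


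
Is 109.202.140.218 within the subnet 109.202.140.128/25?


Subnet network: 109.202.140.128
Test IP AND mask: 109.202.140.128
Yes, 109.202.140.218 is in 109.202.140.128/25


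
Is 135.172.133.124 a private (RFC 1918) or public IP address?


RFC 1918 private ranges:
  10.0.0.0/8 (10.0.0.0 - 10.255.255.255)
  172.16.0.0/12 (172.16.0.0 - 172.31.255.255)
  192.168.0.0/16 (192.168.0.0 - 192.168.255.255)
Public (not in any RFC 1918 range)


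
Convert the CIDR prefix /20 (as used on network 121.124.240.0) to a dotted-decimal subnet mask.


/20 means 20 network bits, 12 host bits
Binary: 11111111111111111111000000000000
Mask: 255.255.240.0


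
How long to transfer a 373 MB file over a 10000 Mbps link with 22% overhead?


Effective throughput = 10000 * (1 - 22/100) = 7800 Mbps
File size in Mb = 373 * 8 = 2984 Mb
Time = 2984 / 7800
Time = 0.3826 seconds


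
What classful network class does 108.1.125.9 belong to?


First octet: 108
Binary: 01101100
0xxxxxxx -> Class A (1-126)
Class A, default mask 255.0.0.0 (/8)


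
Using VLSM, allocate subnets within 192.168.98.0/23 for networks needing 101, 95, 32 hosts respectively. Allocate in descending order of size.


101 hosts -> /25 (126 usable): 192.168.98.0/25
95 hosts -> /25 (126 usable): 192.168.98.128/25
32 hosts -> /26 (62 usable): 192.168.99.0/26
Allocation: 192.168.98.0/25 (101 hosts, 126 usable); 192.168.98.128/25 (95 hosts, 126 usable); 192.168.99.0/26 (32 hosts, 62 usable)


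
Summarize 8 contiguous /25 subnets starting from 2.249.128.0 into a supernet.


Original prefix: /25
Number of subnets: 8 = 2^3
New prefix = 25 - 3 = 22
Supernet: 2.249.128.0/22


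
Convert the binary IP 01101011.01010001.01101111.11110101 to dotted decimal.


01101011 = 107
01010001 = 81
01101111 = 111
11110101 = 245
IP: 107.81.111.245


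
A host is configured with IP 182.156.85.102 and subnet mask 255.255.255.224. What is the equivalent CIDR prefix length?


Binary: 11111111.11111111.11111111.11100000
Count leading 1s
Prefix: /27


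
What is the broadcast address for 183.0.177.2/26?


Network: 183.0.177.0/26
Host bits = 6
Set all host bits to 1:
Broadcast: 183.0.177.63


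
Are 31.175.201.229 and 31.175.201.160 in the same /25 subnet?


Mask: 255.255.255.128
31.175.201.229 AND mask = 31.175.201.128
31.175.201.160 AND mask = 31.175.201.128
Yes, same subnet (31.175.201.128)


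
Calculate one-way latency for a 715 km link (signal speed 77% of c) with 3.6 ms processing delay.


Speed = 0.77 * 3e5 km/s = 231000 km/s
Propagation delay = 715 / 231000 = 0.0031 s = 3.0952 ms
Processing delay = 3.6 ms
Total one-way latency = 6.6952 ms


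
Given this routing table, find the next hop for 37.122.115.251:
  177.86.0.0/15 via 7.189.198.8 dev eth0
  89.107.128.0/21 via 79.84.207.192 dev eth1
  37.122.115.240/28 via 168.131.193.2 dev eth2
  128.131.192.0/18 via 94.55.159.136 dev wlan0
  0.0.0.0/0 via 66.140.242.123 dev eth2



Longest prefix match for 37.122.115.251:
  /15 177.86.0.0: no
  /21 89.107.128.0: no
  /28 37.122.115.240: MATCH
  /18 128.131.192.0: no
  /0 0.0.0.0: MATCH
Selected: next-hop 168.131.193.2 via eth2 (matched /28)


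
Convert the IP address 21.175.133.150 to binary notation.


21 = 00010101
175 = 10101111
133 = 10000101
150 = 10010110
Binary: 00010101.10101111.10000101.10010110


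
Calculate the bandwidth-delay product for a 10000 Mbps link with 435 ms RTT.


BDP = bandwidth * RTT
= 10000 Mbps * 435 ms
= 10000 * 1e6 * 435 / 1000 bits
= 4350000000 bits
= 543750000 bytes
= 531005.8594 KB
BDP = 4350000000 bits (543750000 bytes)


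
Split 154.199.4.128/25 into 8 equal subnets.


New prefix = 25 + 3 = 28
Each subnet has 16 addresses
  154.199.4.128/28
  154.199.4.144/28
  154.199.4.160/28
  154.199.4.176/28
  154.199.4.192/28
  154.199.4.208/28
  154.199.4.224/28
  154.199.4.240/28
Subnets: 154.199.4.128/28, 154.199.4.144/28, 154.199.4.160/28, 154.199.4.176/28, 154.199.4.192/28, 154.199.4.208/28, 154.199.4.224/28, 154.199.4.240/28


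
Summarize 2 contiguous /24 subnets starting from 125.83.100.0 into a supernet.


Original prefix: /24
Number of subnets: 2 = 2^1
New prefix = 24 - 1 = 23
Supernet: 125.83.100.0/23


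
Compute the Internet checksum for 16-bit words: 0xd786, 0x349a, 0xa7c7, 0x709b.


Sum all words (with carry folding):
+ 0xd786 = 0xd786
+ 0x349a = 0x0c21
+ 0xa7c7 = 0xb3e8
+ 0x709b = 0x2484
One's complement: ~0x2484
Checksum = 0xdb7b


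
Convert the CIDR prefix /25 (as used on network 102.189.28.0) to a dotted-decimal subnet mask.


/25 means 25 network bits, 7 host bits
Binary: 11111111111111111111111110000000
Mask: 255.255.255.128


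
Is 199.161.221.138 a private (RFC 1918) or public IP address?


RFC 1918 private ranges:
  10.0.0.0/8 (10.0.0.0 - 10.255.255.255)
  172.16.0.0/12 (172.16.0.0 - 172.31.255.255)
  192.168.0.0/16 (192.168.0.0 - 192.168.255.255)
Public (not in any RFC 1918 range)


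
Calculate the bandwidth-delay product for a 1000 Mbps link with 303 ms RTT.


BDP = bandwidth * RTT
= 1000 Mbps * 303 ms
= 1000 * 1e6 * 303 / 1000 bits
= 303000000 bits
= 37875000 bytes
= 36987.3047 KB
BDP = 303000000 bits (37875000 bytes)


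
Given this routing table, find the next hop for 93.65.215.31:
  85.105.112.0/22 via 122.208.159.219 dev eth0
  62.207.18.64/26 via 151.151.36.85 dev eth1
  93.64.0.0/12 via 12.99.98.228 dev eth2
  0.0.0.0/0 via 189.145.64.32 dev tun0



Longest prefix match for 93.65.215.31:
  /22 85.105.112.0: no
  /26 62.207.18.64: no
  /12 93.64.0.0: MATCH
  /0 0.0.0.0: MATCH
Selected: next-hop 12.99.98.228 via eth2 (matched /12)


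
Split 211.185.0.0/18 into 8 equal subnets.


New prefix = 18 + 3 = 21
Each subnet has 2048 addresses
  211.185.0.0/21
  211.185.8.0/21
  211.185.16.0/21
  211.185.24.0/21
  211.185.32.0/21
  211.185.40.0/21
  211.185.48.0/21
  211.185.56.0/21
Subnets: 211.185.0.0/21, 211.185.8.0/21, 211.185.16.0/21, 211.185.24.0/21, 211.185.32.0/21, 211.185.40.0/21, 211.185.48.0/21, 211.185.56.0/21


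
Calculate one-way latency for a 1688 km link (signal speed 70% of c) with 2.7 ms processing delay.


Speed = 0.7 * 3e5 km/s = 210000 km/s
Propagation delay = 1688 / 210000 = 0.008 s = 8.0381 ms
Processing delay = 2.7 ms
Total one-way latency = 10.7381 ms


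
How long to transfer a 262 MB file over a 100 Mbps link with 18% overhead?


Effective throughput = 100 * (1 - 18/100) = 82 Mbps
File size in Mb = 262 * 8 = 2096 Mb
Time = 2096 / 82
Time = 25.561 seconds


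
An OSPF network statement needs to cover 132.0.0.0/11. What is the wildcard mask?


Subnet mask: 255.224.0.0
Wildcard = 255.255.255.255 - subnet mask
255 - 255 = 0
255 - 224 = 31
255 - 0 = 255
255 - 0 = 255
Wildcard: 0.31.255.255


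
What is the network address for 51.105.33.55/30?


IP:   00110011.01101001.00100001.00110111
Mask: 11111111.11111111.11111111.11111100
AND operation:
Net:  00110011.01101001.00100001.00110100
Network: 51.105.33.52/30


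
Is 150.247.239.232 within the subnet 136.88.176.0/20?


Subnet network: 136.88.176.0
Test IP AND mask: 150.247.224.0
No, 150.247.239.232 is not in 136.88.176.0/20


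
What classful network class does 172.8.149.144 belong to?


First octet: 172
Binary: 10101100
10xxxxxx -> Class B (128-191)
Class B, default mask 255.255.0.0 (/16)


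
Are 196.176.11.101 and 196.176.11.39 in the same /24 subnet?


Mask: 255.255.255.0
196.176.11.101 AND mask = 196.176.11.0
196.176.11.39 AND mask = 196.176.11.0
Yes, same subnet (196.176.11.0)


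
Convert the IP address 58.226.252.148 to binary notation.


58 = 00111010
226 = 11100010
252 = 11111100
148 = 10010100
Binary: 00111010.11100010.11111100.10010100


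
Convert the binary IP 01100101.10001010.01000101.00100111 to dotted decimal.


01100101 = 101
10001010 = 138
01000101 = 69
00100111 = 39
IP: 101.138.69.39


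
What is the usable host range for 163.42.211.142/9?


Network: 163.0.0.0
Broadcast: 163.127.255.255
First usable = network + 1
Last usable = broadcast - 1
Range: 163.0.0.1 to 163.127.255.254


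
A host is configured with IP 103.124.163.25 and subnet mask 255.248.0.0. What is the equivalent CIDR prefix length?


Binary: 11111111.11111000.00000000.00000000
Count leading 1s
Prefix: /13


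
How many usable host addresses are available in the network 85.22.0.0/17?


Host bits = 32 - 17 = 15
Total addresses = 2^15 = 32768
Usable = total - 2 (network and broadcast)
Usable hosts: 32766


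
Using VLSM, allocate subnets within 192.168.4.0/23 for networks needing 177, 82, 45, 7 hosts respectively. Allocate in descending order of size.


177 hosts -> /24 (254 usable): 192.168.4.0/24
82 hosts -> /25 (126 usable): 192.168.5.0/25
45 hosts -> /26 (62 usable): 192.168.5.128/26
7 hosts -> /28 (14 usable): 192.168.5.192/28
Allocation: 192.168.4.0/24 (177 hosts, 254 usable); 192.168.5.0/25 (82 hosts, 126 usable); 192.168.5.128/26 (45 hosts, 62 usable); 192.168.5.192/28 (7 hosts, 14 usable)


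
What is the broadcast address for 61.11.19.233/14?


Network: 61.8.0.0/14
Host bits = 18
Set all host bits to 1:
Broadcast: 61.11.255.255


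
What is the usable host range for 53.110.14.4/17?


Network: 53.110.0.0
Broadcast: 53.110.127.255
First usable = network + 1
Last usable = broadcast - 1
Range: 53.110.0.1 to 53.110.127.254


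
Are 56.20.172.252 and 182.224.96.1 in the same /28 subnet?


Mask: 255.255.255.240
56.20.172.252 AND mask = 56.20.172.240
182.224.96.1 AND mask = 182.224.96.0
No, different subnets (56.20.172.240 vs 182.224.96.0)


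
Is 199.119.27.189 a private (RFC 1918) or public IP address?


RFC 1918 private ranges:
  10.0.0.0/8 (10.0.0.0 - 10.255.255.255)
  172.16.0.0/12 (172.16.0.0 - 172.31.255.255)
  192.168.0.0/16 (192.168.0.0 - 192.168.255.255)
Public (not in any RFC 1918 range)


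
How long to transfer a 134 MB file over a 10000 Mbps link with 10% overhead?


Effective throughput = 10000 * (1 - 10/100) = 9000 Mbps
File size in Mb = 134 * 8 = 1072 Mb
Time = 1072 / 9000
Time = 0.1191 seconds


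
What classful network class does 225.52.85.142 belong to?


First octet: 225
Binary: 11100001
1110xxxx -> Class D (224-239)
Class D (multicast), default mask N/A


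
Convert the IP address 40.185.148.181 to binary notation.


40 = 00101000
185 = 10111001
148 = 10010100
181 = 10110101
Binary: 00101000.10111001.10010100.10110101


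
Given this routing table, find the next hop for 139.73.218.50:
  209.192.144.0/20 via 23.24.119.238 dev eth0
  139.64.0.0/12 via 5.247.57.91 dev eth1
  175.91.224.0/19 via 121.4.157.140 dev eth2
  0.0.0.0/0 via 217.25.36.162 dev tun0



Longest prefix match for 139.73.218.50:
  /20 209.192.144.0: no
  /12 139.64.0.0: MATCH
  /19 175.91.224.0: no
  /0 0.0.0.0: MATCH
Selected: next-hop 5.247.57.91 via eth1 (matched /12)


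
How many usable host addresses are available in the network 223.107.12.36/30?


Host bits = 32 - 30 = 2
Total addresses = 2^2 = 4
Usable = total - 2 (network and broadcast)
Usable hosts: 2


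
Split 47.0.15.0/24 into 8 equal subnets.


New prefix = 24 + 3 = 27
Each subnet has 32 addresses
  47.0.15.0/27
  47.0.15.32/27
  47.0.15.64/27
  47.0.15.96/27
  47.0.15.128/27
  47.0.15.160/27
  47.0.15.192/27
  47.0.15.224/27
Subnets: 47.0.15.0/27, 47.0.15.32/27, 47.0.15.64/27, 47.0.15.96/27, 47.0.15.128/27, 47.0.15.160/27, 47.0.15.192/27, 47.0.15.224/27


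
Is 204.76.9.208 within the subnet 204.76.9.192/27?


Subnet network: 204.76.9.192
Test IP AND mask: 204.76.9.192
Yes, 204.76.9.208 is in 204.76.9.192/27


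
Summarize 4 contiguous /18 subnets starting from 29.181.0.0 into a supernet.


Original prefix: /18
Number of subnets: 4 = 2^2
New prefix = 18 - 2 = 16
Supernet: 29.181.0.0/16


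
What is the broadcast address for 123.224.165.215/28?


Network: 123.224.165.208/28
Host bits = 4
Set all host bits to 1:
Broadcast: 123.224.165.223


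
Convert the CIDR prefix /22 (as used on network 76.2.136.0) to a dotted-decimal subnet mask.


/22 means 22 network bits, 10 host bits
Binary: 11111111111111111111110000000000
Mask: 255.255.252.0


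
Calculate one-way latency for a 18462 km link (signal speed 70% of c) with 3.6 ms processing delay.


Speed = 0.7 * 3e5 km/s = 210000 km/s
Propagation delay = 18462 / 210000 = 0.0879 s = 87.9143 ms
Processing delay = 3.6 ms
Total one-way latency = 91.5143 ms


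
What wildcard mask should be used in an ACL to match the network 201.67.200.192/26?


Subnet mask: 255.255.255.192
Wildcard = 255.255.255.255 - subnet mask
255 - 255 = 0
255 - 255 = 0
255 - 255 = 0
255 - 192 = 63
Wildcard: 0.0.0.63


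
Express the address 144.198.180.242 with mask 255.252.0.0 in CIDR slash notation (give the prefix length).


Binary: 11111111.11111100.00000000.00000000
Count leading 1s
Prefix: /14


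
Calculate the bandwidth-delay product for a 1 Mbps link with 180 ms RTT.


BDP = bandwidth * RTT
= 1 Mbps * 180 ms
= 1 * 1e6 * 180 / 1000 bits
= 180000 bits
= 22500 bytes
= 21.9727 KB
BDP = 180000 bits (22500 bytes)


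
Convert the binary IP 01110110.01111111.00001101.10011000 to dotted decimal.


01110110 = 118
01111111 = 127
00001101 = 13
10011000 = 152
IP: 118.127.13.152


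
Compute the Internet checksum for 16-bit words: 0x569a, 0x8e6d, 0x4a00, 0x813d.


Sum all words (with carry folding):
+ 0x569a = 0x569a
+ 0x8e6d = 0xe507
+ 0x4a00 = 0x2f08
+ 0x813d = 0xb045
One's complement: ~0xb045
Checksum = 0x4fba


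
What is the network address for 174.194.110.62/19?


IP:   10101110.11000010.01101110.00111110
Mask: 11111111.11111111.11100000.00000000
AND operation:
Net:  10101110.11000010.01100000.00000000
Network: 174.194.96.0/19


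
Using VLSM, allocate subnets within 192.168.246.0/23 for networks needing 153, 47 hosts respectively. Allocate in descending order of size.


153 hosts -> /24 (254 usable): 192.168.246.0/24
47 hosts -> /26 (62 usable): 192.168.247.0/26
Allocation: 192.168.246.0/24 (153 hosts, 254 usable); 192.168.247.0/26 (47 hosts, 62 usable)
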